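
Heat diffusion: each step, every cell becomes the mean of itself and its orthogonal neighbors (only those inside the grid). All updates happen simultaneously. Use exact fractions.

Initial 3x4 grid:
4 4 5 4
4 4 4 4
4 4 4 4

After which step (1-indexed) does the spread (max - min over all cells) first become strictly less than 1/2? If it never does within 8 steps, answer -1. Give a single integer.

Answer: 1

Derivation:
Step 1: max=13/3, min=4, spread=1/3
  -> spread < 1/2 first at step 1
Step 2: max=511/120, min=4, spread=31/120
Step 3: max=4531/1080, min=4, spread=211/1080
Step 4: max=448897/108000, min=7247/1800, spread=14077/108000
Step 5: max=4028407/972000, min=435683/108000, spread=5363/48600
Step 6: max=120380809/29160000, min=242869/60000, spread=93859/1166400
Step 7: max=7208674481/1749600000, min=394136467/97200000, spread=4568723/69984000
Step 8: max=431684435629/104976000000, min=11845618889/2916000000, spread=8387449/167961600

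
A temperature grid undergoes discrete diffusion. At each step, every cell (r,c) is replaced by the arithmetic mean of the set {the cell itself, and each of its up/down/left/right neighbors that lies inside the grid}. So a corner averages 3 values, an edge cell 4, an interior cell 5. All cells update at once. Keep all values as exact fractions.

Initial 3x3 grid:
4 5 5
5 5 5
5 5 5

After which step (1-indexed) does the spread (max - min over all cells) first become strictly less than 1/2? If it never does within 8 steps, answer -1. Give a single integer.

Answer: 1

Derivation:
Step 1: max=5, min=14/3, spread=1/3
  -> spread < 1/2 first at step 1
Step 2: max=5, min=85/18, spread=5/18
Step 3: max=5, min=1039/216, spread=41/216
Step 4: max=1789/360, min=62669/12960, spread=347/2592
Step 5: max=17843/3600, min=3781063/777600, spread=2921/31104
Step 6: max=2134517/432000, min=227451461/46656000, spread=24611/373248
Step 7: max=47943259/9720000, min=13678077967/2799360000, spread=207329/4478976
Step 8: max=2553198401/518400000, min=821778047549/167961600000, spread=1746635/53747712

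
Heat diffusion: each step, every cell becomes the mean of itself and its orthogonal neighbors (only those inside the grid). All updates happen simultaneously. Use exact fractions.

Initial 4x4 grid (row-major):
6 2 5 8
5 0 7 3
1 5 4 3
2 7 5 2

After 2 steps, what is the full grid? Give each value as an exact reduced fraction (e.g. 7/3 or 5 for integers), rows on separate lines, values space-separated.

Answer: 127/36 1013/240 1073/240 193/36
863/240 69/20 463/100 1043/240
779/240 4 39/10 983/240
34/9 959/240 1043/240 65/18

Derivation:
After step 1:
  13/3 13/4 11/2 16/3
  3 19/5 19/5 21/4
  13/4 17/5 24/5 3
  10/3 19/4 9/2 10/3
After step 2:
  127/36 1013/240 1073/240 193/36
  863/240 69/20 463/100 1043/240
  779/240 4 39/10 983/240
  34/9 959/240 1043/240 65/18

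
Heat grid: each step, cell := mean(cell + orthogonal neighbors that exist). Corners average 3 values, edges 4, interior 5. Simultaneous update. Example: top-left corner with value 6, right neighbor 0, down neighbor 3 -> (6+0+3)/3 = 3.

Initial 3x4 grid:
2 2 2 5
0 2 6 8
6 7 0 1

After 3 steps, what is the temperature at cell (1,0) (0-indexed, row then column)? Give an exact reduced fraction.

Step 1: cell (1,0) = 5/2
Step 2: cell (1,0) = 347/120
Step 3: cell (1,0) = 4109/1440
Full grid after step 3:
  5369/2160 4033/1440 1757/480 2957/720
  4109/1440 1939/600 181/50 197/48
  7319/2160 4963/1440 1787/480 2747/720

Answer: 4109/1440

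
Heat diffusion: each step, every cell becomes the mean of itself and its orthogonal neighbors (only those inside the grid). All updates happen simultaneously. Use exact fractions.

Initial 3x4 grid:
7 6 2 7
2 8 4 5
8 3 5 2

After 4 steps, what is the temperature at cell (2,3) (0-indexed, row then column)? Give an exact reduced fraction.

Answer: 94673/21600

Derivation:
Step 1: cell (2,3) = 4
Step 2: cell (2,3) = 4
Step 3: cell (2,3) = 196/45
Step 4: cell (2,3) = 94673/21600
Full grid after step 4:
  229921/43200 182033/36000 528209/108000 299569/64800
  4461347/864000 1834573/360000 837949/180000 1970651/432000
  671263/129600 524599/108000 55801/12000 94673/21600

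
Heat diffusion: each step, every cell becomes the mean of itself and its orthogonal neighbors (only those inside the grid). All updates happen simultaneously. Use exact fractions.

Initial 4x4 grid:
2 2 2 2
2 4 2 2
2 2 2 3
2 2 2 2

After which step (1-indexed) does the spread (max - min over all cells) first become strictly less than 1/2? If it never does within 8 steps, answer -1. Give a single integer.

Answer: 2

Derivation:
Step 1: max=5/2, min=2, spread=1/2
Step 2: max=61/25, min=2, spread=11/25
  -> spread < 1/2 first at step 2
Step 3: max=2767/1200, min=253/120, spread=79/400
Step 4: max=12371/5400, min=1531/720, spread=1777/10800
Step 5: max=2448391/1080000, min=77863/36000, spread=112501/1080000
Step 6: max=5499379/2430000, min=7043953/3240000, spread=865657/9720000
Step 7: max=328313237/145800000, min=212658301/97200000, spread=18651571/291600000
Step 8: max=1228406527/546750000, min=426545611/194400000, spread=459951937/8748000000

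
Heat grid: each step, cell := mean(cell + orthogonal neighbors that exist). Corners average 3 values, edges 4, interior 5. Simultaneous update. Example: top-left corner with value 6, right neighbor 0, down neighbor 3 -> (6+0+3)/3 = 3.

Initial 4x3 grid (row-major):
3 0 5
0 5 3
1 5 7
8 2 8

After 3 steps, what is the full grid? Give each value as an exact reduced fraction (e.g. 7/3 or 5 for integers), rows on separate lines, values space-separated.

Answer: 413/180 41777/14400 451/135
6767/2400 19753/6000 29101/7200
25771/7200 25163/6000 34471/7200
895/216 68827/14400 1123/216

Derivation:
After step 1:
  1 13/4 8/3
  9/4 13/5 5
  7/2 4 23/4
  11/3 23/4 17/3
After step 2:
  13/6 571/240 131/36
  187/80 171/50 961/240
  161/48 108/25 245/48
  155/36 229/48 103/18
After step 3:
  413/180 41777/14400 451/135
  6767/2400 19753/6000 29101/7200
  25771/7200 25163/6000 34471/7200
  895/216 68827/14400 1123/216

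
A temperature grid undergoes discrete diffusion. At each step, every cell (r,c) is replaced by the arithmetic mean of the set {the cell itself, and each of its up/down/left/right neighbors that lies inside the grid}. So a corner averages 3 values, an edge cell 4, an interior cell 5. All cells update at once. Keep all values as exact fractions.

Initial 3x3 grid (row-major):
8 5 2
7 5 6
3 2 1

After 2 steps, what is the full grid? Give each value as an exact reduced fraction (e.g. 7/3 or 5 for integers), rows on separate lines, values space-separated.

Answer: 209/36 21/4 77/18
257/48 22/5 95/24
25/6 59/16 37/12

Derivation:
After step 1:
  20/3 5 13/3
  23/4 5 7/2
  4 11/4 3
After step 2:
  209/36 21/4 77/18
  257/48 22/5 95/24
  25/6 59/16 37/12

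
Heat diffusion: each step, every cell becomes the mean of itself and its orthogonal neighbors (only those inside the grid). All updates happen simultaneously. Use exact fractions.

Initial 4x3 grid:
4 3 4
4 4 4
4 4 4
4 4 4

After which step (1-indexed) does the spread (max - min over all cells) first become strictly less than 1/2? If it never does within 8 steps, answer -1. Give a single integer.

Step 1: max=4, min=11/3, spread=1/3
  -> spread < 1/2 first at step 1
Step 2: max=4, min=893/240, spread=67/240
Step 3: max=4, min=8203/2160, spread=437/2160
Step 4: max=3991/1000, min=3298469/864000, spread=29951/172800
Step 5: max=13421/3375, min=29888179/7776000, spread=206761/1555200
Step 6: max=21434329/5400000, min=11985404429/3110400000, spread=14430763/124416000
Step 7: max=1710347273/432000000, min=721388258311/186624000000, spread=139854109/1492992000
Step 8: max=153668771023/38880000000, min=43367288109749/11197440000000, spread=7114543559/89579520000

Answer: 1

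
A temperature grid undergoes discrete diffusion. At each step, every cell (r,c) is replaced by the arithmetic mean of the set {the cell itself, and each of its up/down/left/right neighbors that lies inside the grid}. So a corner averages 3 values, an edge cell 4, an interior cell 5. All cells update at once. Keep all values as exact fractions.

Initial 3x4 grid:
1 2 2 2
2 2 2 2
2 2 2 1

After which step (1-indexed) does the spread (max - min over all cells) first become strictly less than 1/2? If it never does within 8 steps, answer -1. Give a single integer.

Step 1: max=2, min=5/3, spread=1/3
  -> spread < 1/2 first at step 1
Step 2: max=31/16, min=31/18, spread=31/144
Step 3: max=137/72, min=391/216, spread=5/54
Step 4: max=3019/1600, min=47623/25920, spread=803/16200
Step 5: max=973529/518400, min=2884187/1555200, spread=91/3888
Step 6: max=24284119/12960000, min=173740933/93312000, spread=5523619/466560000
Step 7: max=1164358583/622080000, min=10446427247/5598720000, spread=205/34992
Step 8: max=209464565791/111974400000, min=627409497373/335923200000, spread=4921/1679616

Answer: 1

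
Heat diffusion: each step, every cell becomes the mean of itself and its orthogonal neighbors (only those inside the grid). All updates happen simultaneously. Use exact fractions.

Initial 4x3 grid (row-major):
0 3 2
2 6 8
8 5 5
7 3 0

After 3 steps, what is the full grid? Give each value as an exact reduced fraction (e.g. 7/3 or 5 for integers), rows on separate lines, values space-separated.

Answer: 7333/2160 17693/4800 4399/1080
926/225 2133/500 31907/7200
1909/400 7009/1500 31687/7200
1181/240 64679/14400 4517/1080

Derivation:
After step 1:
  5/3 11/4 13/3
  4 24/5 21/4
  11/2 27/5 9/2
  6 15/4 8/3
After step 2:
  101/36 271/80 37/9
  479/120 111/25 1133/240
  209/40 479/100 1069/240
  61/12 1069/240 131/36
After step 3:
  7333/2160 17693/4800 4399/1080
  926/225 2133/500 31907/7200
  1909/400 7009/1500 31687/7200
  1181/240 64679/14400 4517/1080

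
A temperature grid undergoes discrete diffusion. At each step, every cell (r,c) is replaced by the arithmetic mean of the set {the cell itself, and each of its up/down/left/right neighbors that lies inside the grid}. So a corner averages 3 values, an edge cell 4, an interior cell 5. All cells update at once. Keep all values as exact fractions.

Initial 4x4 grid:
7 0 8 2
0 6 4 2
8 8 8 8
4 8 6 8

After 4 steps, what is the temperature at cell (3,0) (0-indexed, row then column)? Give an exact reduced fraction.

Answer: 79763/12960

Derivation:
Step 1: cell (3,0) = 20/3
Step 2: cell (3,0) = 109/18
Step 3: cell (3,0) = 13861/2160
Step 4: cell (3,0) = 79763/12960
Full grid after step 4:
  72767/16200 942323/216000 332881/72000 19597/4320
  1040273/216000 58091/11250 101261/20000 188993/36000
  1252753/216000 1050889/180000 557647/90000 130079/21600
  79763/12960 353767/54000 71287/10800 8659/1296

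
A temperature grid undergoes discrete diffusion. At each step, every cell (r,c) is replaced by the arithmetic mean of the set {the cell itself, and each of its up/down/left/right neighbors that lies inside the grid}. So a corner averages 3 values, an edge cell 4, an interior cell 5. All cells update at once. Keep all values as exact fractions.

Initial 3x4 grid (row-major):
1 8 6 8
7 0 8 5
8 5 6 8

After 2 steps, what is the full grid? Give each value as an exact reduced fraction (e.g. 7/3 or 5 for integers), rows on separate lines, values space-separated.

Answer: 157/36 1331/240 271/48 253/36
27/5 231/50 321/50 299/48
185/36 713/120 137/24 61/9

Derivation:
After step 1:
  16/3 15/4 15/2 19/3
  4 28/5 5 29/4
  20/3 19/4 27/4 19/3
After step 2:
  157/36 1331/240 271/48 253/36
  27/5 231/50 321/50 299/48
  185/36 713/120 137/24 61/9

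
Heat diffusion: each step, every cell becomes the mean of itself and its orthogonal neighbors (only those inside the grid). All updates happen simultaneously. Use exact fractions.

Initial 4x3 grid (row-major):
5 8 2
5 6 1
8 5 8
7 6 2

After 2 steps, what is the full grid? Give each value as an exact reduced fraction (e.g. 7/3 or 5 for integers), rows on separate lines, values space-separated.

After step 1:
  6 21/4 11/3
  6 5 17/4
  25/4 33/5 4
  7 5 16/3
After step 2:
  23/4 239/48 79/18
  93/16 271/50 203/48
  517/80 537/100 1211/240
  73/12 359/60 43/9

Answer: 23/4 239/48 79/18
93/16 271/50 203/48
517/80 537/100 1211/240
73/12 359/60 43/9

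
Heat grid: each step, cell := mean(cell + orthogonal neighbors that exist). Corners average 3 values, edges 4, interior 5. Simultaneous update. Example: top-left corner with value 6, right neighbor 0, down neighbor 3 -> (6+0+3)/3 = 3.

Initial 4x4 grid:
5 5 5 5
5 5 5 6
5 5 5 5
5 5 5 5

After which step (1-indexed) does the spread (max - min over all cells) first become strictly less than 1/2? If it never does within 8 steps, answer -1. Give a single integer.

Step 1: max=16/3, min=5, spread=1/3
  -> spread < 1/2 first at step 1
Step 2: max=631/120, min=5, spread=31/120
Step 3: max=5611/1080, min=5, spread=211/1080
Step 4: max=556843/108000, min=5, spread=16843/108000
Step 5: max=4998643/972000, min=45079/9000, spread=130111/972000
Step 6: max=149442367/29160000, min=2707159/540000, spread=3255781/29160000
Step 7: max=4474353691/874800000, min=2711107/540000, spread=82360351/874800000
Step 8: max=133971316891/26244000000, min=488506441/97200000, spread=2074577821/26244000000

Answer: 1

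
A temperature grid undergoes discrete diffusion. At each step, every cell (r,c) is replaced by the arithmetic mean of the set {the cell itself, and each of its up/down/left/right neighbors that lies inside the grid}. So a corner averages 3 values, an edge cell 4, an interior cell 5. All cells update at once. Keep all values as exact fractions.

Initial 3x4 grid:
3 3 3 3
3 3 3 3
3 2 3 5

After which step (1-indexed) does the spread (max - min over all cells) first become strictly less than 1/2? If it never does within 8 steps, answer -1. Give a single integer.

Answer: 3

Derivation:
Step 1: max=11/3, min=8/3, spread=1
Step 2: max=125/36, min=101/36, spread=2/3
Step 3: max=715/216, min=1537/540, spread=167/360
  -> spread < 1/2 first at step 3
Step 4: max=210043/64800, min=46867/16200, spread=301/864
Step 5: max=12403157/3888000, min=1420399/486000, spread=69331/259200
Step 6: max=736796383/233280000, min=571965349/194400000, spread=252189821/1166400000
Step 7: max=43875594197/13996800000, min=34501774841/11664000000, spread=12367321939/69984000000
Step 8: max=2617986174223/839808000000, min=2079824628769/699840000000, spread=610983098501/4199040000000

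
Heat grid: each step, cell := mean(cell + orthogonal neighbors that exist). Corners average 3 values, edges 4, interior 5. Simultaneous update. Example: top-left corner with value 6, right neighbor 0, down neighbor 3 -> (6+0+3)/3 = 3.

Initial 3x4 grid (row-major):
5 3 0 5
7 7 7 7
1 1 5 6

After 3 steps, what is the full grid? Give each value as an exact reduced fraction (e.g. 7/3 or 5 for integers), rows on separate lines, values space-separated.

Answer: 323/72 5287/1200 2731/600 3409/720
2611/600 8967/2000 597/125 24823/4800
595/144 10349/2400 11749/2400 1907/360

Derivation:
After step 1:
  5 15/4 15/4 4
  5 5 26/5 25/4
  3 7/2 19/4 6
After step 2:
  55/12 35/8 167/40 14/3
  9/2 449/100 499/100 429/80
  23/6 65/16 389/80 17/3
After step 3:
  323/72 5287/1200 2731/600 3409/720
  2611/600 8967/2000 597/125 24823/4800
  595/144 10349/2400 11749/2400 1907/360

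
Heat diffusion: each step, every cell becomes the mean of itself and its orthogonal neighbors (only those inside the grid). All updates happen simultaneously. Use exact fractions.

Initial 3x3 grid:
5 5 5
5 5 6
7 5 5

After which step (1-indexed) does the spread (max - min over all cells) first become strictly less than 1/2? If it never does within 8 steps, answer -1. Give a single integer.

Step 1: max=17/3, min=5, spread=2/3
Step 2: max=50/9, min=77/15, spread=19/45
  -> spread < 1/2 first at step 2
Step 3: max=1469/270, min=9353/1800, spread=1321/5400
Step 4: max=174821/32400, min=677359/129600, spread=877/5184
Step 5: max=1303439/243000, min=40788173/7776000, spread=7375/62208
Step 6: max=623517539/116640000, min=2455227031/466560000, spread=62149/746496
Step 7: max=18659008829/3499200000, min=147635998757/27993600000, spread=523543/8957952
Step 8: max=2235436121201/419904000000, min=8872829031679/1679616000000, spread=4410589/107495424

Answer: 2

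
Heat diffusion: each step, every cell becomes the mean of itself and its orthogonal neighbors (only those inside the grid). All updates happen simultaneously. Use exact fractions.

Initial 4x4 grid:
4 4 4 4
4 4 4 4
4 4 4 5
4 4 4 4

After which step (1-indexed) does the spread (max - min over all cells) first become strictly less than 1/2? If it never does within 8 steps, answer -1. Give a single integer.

Answer: 1

Derivation:
Step 1: max=13/3, min=4, spread=1/3
  -> spread < 1/2 first at step 1
Step 2: max=511/120, min=4, spread=31/120
Step 3: max=4531/1080, min=4, spread=211/1080
Step 4: max=448843/108000, min=4, spread=16843/108000
Step 5: max=4026643/972000, min=36079/9000, spread=130111/972000
Step 6: max=120282367/29160000, min=2167159/540000, spread=3255781/29160000
Step 7: max=3599553691/874800000, min=2171107/540000, spread=82360351/874800000
Step 8: max=107727316891/26244000000, min=391306441/97200000, spread=2074577821/26244000000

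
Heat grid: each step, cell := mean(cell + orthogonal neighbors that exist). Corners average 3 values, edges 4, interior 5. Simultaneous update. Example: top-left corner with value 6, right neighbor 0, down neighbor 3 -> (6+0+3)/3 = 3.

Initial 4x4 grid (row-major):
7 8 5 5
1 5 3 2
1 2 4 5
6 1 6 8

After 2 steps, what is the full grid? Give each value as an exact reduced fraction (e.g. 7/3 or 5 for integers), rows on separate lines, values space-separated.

After step 1:
  16/3 25/4 21/4 4
  7/2 19/5 19/5 15/4
  5/2 13/5 4 19/4
  8/3 15/4 19/4 19/3
After step 2:
  181/36 619/120 193/40 13/3
  227/60 399/100 103/25 163/40
  169/60 333/100 199/50 113/24
  107/36 413/120 113/24 95/18

Answer: 181/36 619/120 193/40 13/3
227/60 399/100 103/25 163/40
169/60 333/100 199/50 113/24
107/36 413/120 113/24 95/18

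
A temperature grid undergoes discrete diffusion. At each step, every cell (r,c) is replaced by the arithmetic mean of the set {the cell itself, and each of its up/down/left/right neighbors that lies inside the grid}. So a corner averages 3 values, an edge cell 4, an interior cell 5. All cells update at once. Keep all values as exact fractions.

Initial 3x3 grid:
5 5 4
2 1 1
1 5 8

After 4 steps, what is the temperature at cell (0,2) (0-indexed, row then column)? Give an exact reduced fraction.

Answer: 452791/129600

Derivation:
Step 1: cell (0,2) = 10/3
Step 2: cell (0,2) = 127/36
Step 3: cell (0,2) = 7613/2160
Step 4: cell (0,2) = 452791/129600
Full grid after step 4:
  34993/10800 2912897/864000 452791/129600
  2756647/864000 1206989/360000 507587/144000
  103379/32400 2912897/864000 459191/129600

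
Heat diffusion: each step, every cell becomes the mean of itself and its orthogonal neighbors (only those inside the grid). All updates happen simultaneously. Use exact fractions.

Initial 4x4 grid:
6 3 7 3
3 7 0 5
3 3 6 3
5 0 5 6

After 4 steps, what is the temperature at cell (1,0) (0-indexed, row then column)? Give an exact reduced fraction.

Answer: 6347/1600

Derivation:
Step 1: cell (1,0) = 19/4
Step 2: cell (1,0) = 309/80
Step 3: cell (1,0) = 135/32
Step 4: cell (1,0) = 6347/1600
Full grid after step 4:
  18721/4320 7493/1800 38507/9000 87667/21600
  6347/1600 83209/20000 47713/12000 302561/72000
  813301/216000 669007/180000 734509/180000 874987/216000
  225769/64800 401783/108000 419711/108000 271507/64800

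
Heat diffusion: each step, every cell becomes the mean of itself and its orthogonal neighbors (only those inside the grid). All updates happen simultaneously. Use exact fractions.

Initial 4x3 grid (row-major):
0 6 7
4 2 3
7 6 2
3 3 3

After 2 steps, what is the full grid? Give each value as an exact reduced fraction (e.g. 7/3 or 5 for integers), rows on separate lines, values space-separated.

After step 1:
  10/3 15/4 16/3
  13/4 21/5 7/2
  5 4 7/2
  13/3 15/4 8/3
After step 2:
  31/9 997/240 151/36
  947/240 187/50 62/15
  199/48 409/100 41/12
  157/36 59/16 119/36

Answer: 31/9 997/240 151/36
947/240 187/50 62/15
199/48 409/100 41/12
157/36 59/16 119/36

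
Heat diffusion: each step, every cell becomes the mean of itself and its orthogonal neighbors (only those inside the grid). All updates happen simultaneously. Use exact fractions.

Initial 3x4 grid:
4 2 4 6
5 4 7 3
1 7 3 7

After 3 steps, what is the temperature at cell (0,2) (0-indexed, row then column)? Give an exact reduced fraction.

Answer: 33317/7200

Derivation:
Step 1: cell (0,2) = 19/4
Step 2: cell (0,2) = 1007/240
Step 3: cell (0,2) = 33317/7200
Full grid after step 3:
  1715/432 28747/7200 33317/7200 2483/540
  9319/2400 4451/1000 27061/6000 72359/14400
  1837/432 30947/7200 35717/7200 5251/1080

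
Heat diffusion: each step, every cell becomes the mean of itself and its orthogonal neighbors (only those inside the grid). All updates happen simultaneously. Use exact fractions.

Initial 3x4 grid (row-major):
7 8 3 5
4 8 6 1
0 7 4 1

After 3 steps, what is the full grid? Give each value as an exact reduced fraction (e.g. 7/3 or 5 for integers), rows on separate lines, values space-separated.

Answer: 12551/2160 2011/360 397/80 2863/720
1679/320 267/50 887/200 3643/960
2629/540 6689/1440 2027/480 413/120

Derivation:
After step 1:
  19/3 13/2 11/2 3
  19/4 33/5 22/5 13/4
  11/3 19/4 9/2 2
After step 2:
  211/36 187/30 97/20 47/12
  427/80 27/5 97/20 253/80
  79/18 1171/240 313/80 13/4
After step 3:
  12551/2160 2011/360 397/80 2863/720
  1679/320 267/50 887/200 3643/960
  2629/540 6689/1440 2027/480 413/120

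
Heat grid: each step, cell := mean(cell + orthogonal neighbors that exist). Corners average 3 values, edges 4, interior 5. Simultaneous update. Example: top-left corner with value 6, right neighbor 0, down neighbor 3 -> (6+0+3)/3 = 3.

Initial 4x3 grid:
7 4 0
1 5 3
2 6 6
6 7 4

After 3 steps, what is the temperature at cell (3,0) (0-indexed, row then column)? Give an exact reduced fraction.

Step 1: cell (3,0) = 5
Step 2: cell (3,0) = 29/6
Step 3: cell (3,0) = 391/80
Full grid after step 3:
  451/120 133/36 7493/2160
  973/240 4717/1200 5653/1440
  133/30 2797/600 6629/1440
  391/80 14599/2880 2803/540

Answer: 391/80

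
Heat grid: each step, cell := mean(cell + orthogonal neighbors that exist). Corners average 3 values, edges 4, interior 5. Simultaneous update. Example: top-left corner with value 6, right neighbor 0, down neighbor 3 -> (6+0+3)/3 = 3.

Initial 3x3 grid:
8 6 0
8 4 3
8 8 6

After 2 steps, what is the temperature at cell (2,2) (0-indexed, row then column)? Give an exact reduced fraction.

Step 1: cell (2,2) = 17/3
Step 2: cell (2,2) = 185/36
Full grid after step 2:
  113/18 619/120 43/12
  211/30 541/100 1063/240
  43/6 779/120 185/36

Answer: 185/36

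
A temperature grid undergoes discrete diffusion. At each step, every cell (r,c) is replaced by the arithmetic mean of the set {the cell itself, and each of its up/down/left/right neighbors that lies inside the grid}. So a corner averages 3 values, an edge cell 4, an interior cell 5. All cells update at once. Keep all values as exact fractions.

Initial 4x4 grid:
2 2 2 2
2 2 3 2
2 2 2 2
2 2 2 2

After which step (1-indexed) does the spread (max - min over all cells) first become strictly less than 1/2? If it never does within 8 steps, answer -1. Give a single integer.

Answer: 1

Derivation:
Step 1: max=9/4, min=2, spread=1/4
  -> spread < 1/2 first at step 1
Step 2: max=111/50, min=2, spread=11/50
Step 3: max=5167/2400, min=2, spread=367/2400
Step 4: max=23171/10800, min=1213/600, spread=1337/10800
Step 5: max=689669/324000, min=36469/18000, spread=33227/324000
Step 6: max=20654327/9720000, min=220049/108000, spread=849917/9720000
Step 7: max=616914347/291600000, min=3308533/1620000, spread=21378407/291600000
Step 8: max=18462462371/8748000000, min=995688343/486000000, spread=540072197/8748000000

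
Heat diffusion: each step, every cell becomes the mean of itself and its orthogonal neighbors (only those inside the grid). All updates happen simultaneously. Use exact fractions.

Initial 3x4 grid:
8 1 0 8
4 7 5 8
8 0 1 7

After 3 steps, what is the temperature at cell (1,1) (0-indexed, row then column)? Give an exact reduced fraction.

Step 1: cell (1,1) = 17/5
Step 2: cell (1,1) = 447/100
Step 3: cell (1,1) = 12499/3000
Full grid after step 3:
  9689/2160 988/225 15853/3600 5401/1080
  68527/14400 12499/3000 27193/6000 4547/900
  22/5 3449/800 31181/7200 10697/2160

Answer: 12499/3000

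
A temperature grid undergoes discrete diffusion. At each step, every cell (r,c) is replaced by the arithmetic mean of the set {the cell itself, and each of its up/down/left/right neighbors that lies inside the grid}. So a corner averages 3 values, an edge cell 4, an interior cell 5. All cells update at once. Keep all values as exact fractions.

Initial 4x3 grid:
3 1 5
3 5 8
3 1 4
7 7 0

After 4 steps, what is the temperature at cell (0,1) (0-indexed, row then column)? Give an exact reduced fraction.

Step 1: cell (0,1) = 7/2
Step 2: cell (0,1) = 141/40
Step 3: cell (0,1) = 9127/2400
Step 4: cell (0,1) = 537653/144000
Full grid after step 4:
  231671/64800 537653/144000 65599/16200
  391081/108000 4859/1250 861787/216000
  425201/108000 1398217/360000 871027/216000
  519137/129600 3498953/864000 509687/129600

Answer: 537653/144000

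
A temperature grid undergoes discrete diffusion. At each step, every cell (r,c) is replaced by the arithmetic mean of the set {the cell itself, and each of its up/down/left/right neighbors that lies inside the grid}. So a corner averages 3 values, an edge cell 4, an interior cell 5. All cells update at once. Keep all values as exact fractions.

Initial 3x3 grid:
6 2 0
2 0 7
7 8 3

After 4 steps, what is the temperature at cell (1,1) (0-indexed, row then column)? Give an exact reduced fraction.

Step 1: cell (1,1) = 19/5
Step 2: cell (1,1) = 331/100
Step 3: cell (1,1) = 7719/2000
Step 4: cell (1,1) = 147331/40000
Full grid after step 4:
  438301/129600 360349/108000 68971/21600
  1125139/288000 147331/40000 534757/144000
  548051/129600 1852271/432000 21949/5400

Answer: 147331/40000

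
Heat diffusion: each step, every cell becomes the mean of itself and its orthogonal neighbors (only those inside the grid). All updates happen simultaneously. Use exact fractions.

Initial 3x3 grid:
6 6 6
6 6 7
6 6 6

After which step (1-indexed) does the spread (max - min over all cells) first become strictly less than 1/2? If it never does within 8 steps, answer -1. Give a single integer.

Step 1: max=19/3, min=6, spread=1/3
  -> spread < 1/2 first at step 1
Step 2: max=1507/240, min=6, spread=67/240
Step 3: max=13397/2160, min=1207/200, spread=1807/10800
Step 4: max=5341963/864000, min=32761/5400, spread=33401/288000
Step 5: max=47885933/7776000, min=3283391/540000, spread=3025513/38880000
Step 6: max=19127326867/3110400000, min=175555949/28800000, spread=53531/995328
Step 7: max=1145776925849/186624000000, min=47447116051/7776000000, spread=450953/11943936
Step 8: max=68693543560603/11197440000000, min=5699728610519/933120000000, spread=3799043/143327232

Answer: 1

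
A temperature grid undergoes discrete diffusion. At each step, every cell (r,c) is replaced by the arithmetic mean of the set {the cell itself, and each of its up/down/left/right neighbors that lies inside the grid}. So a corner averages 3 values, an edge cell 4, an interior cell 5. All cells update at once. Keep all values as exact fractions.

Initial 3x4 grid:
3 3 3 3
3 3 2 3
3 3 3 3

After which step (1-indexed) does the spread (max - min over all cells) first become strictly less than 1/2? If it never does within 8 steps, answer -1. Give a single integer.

Step 1: max=3, min=11/4, spread=1/4
  -> spread < 1/2 first at step 1
Step 2: max=3, min=277/100, spread=23/100
Step 3: max=1187/400, min=13589/4800, spread=131/960
Step 4: max=21209/7200, min=123049/43200, spread=841/8640
Step 5: max=4226627/1440000, min=49297949/17280000, spread=56863/691200
Step 6: max=37890457/12960000, min=445025659/155520000, spread=386393/6220800
Step 7: max=15131641187/5184000000, min=178230276869/62208000000, spread=26795339/497664000
Step 8: max=906033850333/311040000000, min=10713624285871/3732480000000, spread=254051069/5971968000

Answer: 1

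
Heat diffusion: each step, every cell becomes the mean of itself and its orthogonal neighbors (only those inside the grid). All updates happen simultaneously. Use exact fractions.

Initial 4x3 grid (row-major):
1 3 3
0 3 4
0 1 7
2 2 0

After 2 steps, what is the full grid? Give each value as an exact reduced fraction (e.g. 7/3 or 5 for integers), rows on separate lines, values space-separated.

Answer: 29/18 281/120 121/36
317/240 251/100 767/240
341/240 49/25 257/80
10/9 491/240 29/12

Derivation:
After step 1:
  4/3 5/2 10/3
  1 11/5 17/4
  3/4 13/5 3
  4/3 5/4 3
After step 2:
  29/18 281/120 121/36
  317/240 251/100 767/240
  341/240 49/25 257/80
  10/9 491/240 29/12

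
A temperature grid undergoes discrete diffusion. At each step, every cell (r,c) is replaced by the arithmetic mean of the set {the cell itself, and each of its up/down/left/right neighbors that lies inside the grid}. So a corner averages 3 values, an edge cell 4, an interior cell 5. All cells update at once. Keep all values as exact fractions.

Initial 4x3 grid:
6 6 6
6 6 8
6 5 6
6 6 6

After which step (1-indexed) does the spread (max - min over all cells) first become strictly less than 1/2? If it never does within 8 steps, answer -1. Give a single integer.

Step 1: max=20/3, min=23/4, spread=11/12
Step 2: max=1537/240, min=35/6, spread=137/240
Step 3: max=13687/2160, min=2113/360, spread=1009/2160
  -> spread < 1/2 first at step 3
Step 4: max=81089/12960, min=50981/8640, spread=1847/5184
Step 5: max=1208341/194400, min=3074137/518400, spread=444317/1555200
Step 6: max=144172117/23328000, min=185291711/31104000, spread=4162667/18662400
Step 7: max=8616724583/1399680000, min=11156084509/1866240000, spread=199728961/1119744000
Step 8: max=515381791057/83980800000, min=671319515351/111974400000, spread=1902744727/13436928000

Answer: 3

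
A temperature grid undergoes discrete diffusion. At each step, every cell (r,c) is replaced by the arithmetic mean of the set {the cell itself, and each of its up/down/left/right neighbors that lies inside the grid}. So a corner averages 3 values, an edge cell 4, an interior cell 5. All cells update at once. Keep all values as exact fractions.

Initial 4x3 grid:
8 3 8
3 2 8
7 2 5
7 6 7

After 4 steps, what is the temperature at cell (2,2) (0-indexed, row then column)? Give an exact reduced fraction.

Step 1: cell (2,2) = 11/2
Step 2: cell (2,2) = 433/80
Step 3: cell (2,2) = 169/32
Step 4: cell (2,2) = 76817/14400
Full grid after step 4:
  127969/25920 19343/3840 136469/25920
  42271/8640 121651/24000 44951/8640
  221951/43200 185429/36000 76817/14400
  17219/3240 467737/86400 3907/720

Answer: 76817/14400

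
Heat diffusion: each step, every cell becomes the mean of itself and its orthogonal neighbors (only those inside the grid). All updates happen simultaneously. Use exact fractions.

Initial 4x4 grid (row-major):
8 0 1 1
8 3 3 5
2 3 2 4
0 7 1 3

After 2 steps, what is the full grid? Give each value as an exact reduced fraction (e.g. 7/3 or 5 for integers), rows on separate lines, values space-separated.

After step 1:
  16/3 3 5/4 7/3
  21/4 17/5 14/5 13/4
  13/4 17/5 13/5 7/2
  3 11/4 13/4 8/3
After step 2:
  163/36 779/240 563/240 41/18
  517/120 357/100 133/50 713/240
  149/40 77/25 311/100 721/240
  3 31/10 169/60 113/36

Answer: 163/36 779/240 563/240 41/18
517/120 357/100 133/50 713/240
149/40 77/25 311/100 721/240
3 31/10 169/60 113/36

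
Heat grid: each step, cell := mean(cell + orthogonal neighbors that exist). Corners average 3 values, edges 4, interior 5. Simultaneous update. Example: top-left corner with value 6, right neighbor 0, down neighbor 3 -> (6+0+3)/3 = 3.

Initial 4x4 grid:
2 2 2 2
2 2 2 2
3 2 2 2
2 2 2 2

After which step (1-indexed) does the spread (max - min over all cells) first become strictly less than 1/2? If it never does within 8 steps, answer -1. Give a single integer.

Answer: 1

Derivation:
Step 1: max=7/3, min=2, spread=1/3
  -> spread < 1/2 first at step 1
Step 2: max=271/120, min=2, spread=31/120
Step 3: max=2371/1080, min=2, spread=211/1080
Step 4: max=232843/108000, min=2, spread=16843/108000
Step 5: max=2082643/972000, min=18079/9000, spread=130111/972000
Step 6: max=61962367/29160000, min=1087159/540000, spread=3255781/29160000
Step 7: max=1849953691/874800000, min=1091107/540000, spread=82360351/874800000
Step 8: max=55239316891/26244000000, min=196906441/97200000, spread=2074577821/26244000000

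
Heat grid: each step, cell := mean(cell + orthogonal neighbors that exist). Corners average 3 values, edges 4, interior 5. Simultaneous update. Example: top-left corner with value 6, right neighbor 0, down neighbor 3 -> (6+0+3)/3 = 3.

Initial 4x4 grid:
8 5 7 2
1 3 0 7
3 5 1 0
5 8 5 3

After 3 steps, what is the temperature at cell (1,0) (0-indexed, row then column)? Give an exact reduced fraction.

Step 1: cell (1,0) = 15/4
Step 2: cell (1,0) = 883/240
Step 3: cell (1,0) = 29749/7200
Full grid after step 3:
  4529/1080 31369/7200 27521/7200 8441/2160
  29749/7200 2203/600 21887/6000 11263/3600
  5881/1440 23963/6000 4819/1500 11279/3600
  1993/432 3071/720 13619/3600 1693/540

Answer: 29749/7200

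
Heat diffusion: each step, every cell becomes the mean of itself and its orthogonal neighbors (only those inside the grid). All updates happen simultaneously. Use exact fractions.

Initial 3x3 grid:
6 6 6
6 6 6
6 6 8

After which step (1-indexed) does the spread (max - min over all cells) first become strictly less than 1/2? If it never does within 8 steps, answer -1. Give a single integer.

Answer: 3

Derivation:
Step 1: max=20/3, min=6, spread=2/3
Step 2: max=59/9, min=6, spread=5/9
Step 3: max=689/108, min=6, spread=41/108
  -> spread < 1/2 first at step 3
Step 4: max=41011/6480, min=1091/180, spread=347/1296
Step 5: max=2439737/388800, min=10957/1800, spread=2921/15552
Step 6: max=145796539/23328000, min=1321483/216000, spread=24611/186624
Step 7: max=8716802033/1399680000, min=29816741/4860000, spread=207329/2239488
Step 8: max=521914752451/83980800000, min=1594001599/259200000, spread=1746635/26873856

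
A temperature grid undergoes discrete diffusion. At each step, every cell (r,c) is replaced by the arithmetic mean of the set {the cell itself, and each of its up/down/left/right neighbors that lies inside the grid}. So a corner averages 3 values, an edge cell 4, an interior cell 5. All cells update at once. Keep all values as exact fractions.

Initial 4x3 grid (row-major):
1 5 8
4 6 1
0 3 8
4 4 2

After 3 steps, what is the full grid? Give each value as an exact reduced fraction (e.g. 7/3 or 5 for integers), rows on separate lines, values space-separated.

Answer: 3979/1080 13/3 9913/2160
641/180 1567/400 6623/1440
455/144 1147/300 1171/288
6967/2160 10001/2880 4331/1080

Derivation:
After step 1:
  10/3 5 14/3
  11/4 19/5 23/4
  11/4 21/5 7/2
  8/3 13/4 14/3
After step 2:
  133/36 21/5 185/36
  379/120 43/10 1063/240
  371/120 7/2 1087/240
  26/9 887/240 137/36
After step 3:
  3979/1080 13/3 9913/2160
  641/180 1567/400 6623/1440
  455/144 1147/300 1171/288
  6967/2160 10001/2880 4331/1080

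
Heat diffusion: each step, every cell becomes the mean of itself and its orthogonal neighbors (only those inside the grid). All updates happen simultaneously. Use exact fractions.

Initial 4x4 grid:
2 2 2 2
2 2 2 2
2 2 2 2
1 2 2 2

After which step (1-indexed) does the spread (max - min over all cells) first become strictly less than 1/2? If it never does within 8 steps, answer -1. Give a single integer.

Answer: 1

Derivation:
Step 1: max=2, min=5/3, spread=1/3
  -> spread < 1/2 first at step 1
Step 2: max=2, min=31/18, spread=5/18
Step 3: max=2, min=391/216, spread=41/216
Step 4: max=2, min=11917/6480, spread=1043/6480
Step 5: max=2, min=363247/194400, spread=25553/194400
Step 6: max=35921/18000, min=10992541/5832000, spread=645863/5832000
Step 7: max=239029/120000, min=332278309/174960000, spread=16225973/174960000
Step 8: max=107299/54000, min=10020122017/5248800000, spread=409340783/5248800000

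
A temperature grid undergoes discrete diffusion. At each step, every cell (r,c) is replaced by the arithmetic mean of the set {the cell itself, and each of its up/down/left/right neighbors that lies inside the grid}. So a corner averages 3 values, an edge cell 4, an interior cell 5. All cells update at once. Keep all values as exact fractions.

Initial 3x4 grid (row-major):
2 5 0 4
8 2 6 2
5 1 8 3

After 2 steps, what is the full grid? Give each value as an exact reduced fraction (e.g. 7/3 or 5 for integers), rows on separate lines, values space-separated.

After step 1:
  5 9/4 15/4 2
  17/4 22/5 18/5 15/4
  14/3 4 9/2 13/3
After step 2:
  23/6 77/20 29/10 19/6
  1099/240 37/10 4 821/240
  155/36 527/120 493/120 151/36

Answer: 23/6 77/20 29/10 19/6
1099/240 37/10 4 821/240
155/36 527/120 493/120 151/36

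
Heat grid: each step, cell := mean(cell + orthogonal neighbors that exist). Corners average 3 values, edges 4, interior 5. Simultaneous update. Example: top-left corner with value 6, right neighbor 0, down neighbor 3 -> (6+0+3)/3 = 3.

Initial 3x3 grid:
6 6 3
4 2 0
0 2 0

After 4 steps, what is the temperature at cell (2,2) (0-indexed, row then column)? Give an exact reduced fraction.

Step 1: cell (2,2) = 2/3
Step 2: cell (2,2) = 35/36
Step 3: cell (2,2) = 3253/2160
Step 4: cell (2,2) = 229691/129600
Full grid after step 4:
  435991/129600 2722547/864000 59411/21600
  631043/216000 51023/20000 1955047/864000
  1057/450 442543/216000 229691/129600

Answer: 229691/129600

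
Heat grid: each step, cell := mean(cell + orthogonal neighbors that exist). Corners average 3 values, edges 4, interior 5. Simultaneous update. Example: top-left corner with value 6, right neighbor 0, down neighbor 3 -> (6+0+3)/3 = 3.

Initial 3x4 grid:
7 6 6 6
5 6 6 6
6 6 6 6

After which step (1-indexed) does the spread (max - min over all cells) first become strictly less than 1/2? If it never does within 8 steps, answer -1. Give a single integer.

Step 1: max=25/4, min=17/3, spread=7/12
Step 2: max=73/12, min=88/15, spread=13/60
  -> spread < 1/2 first at step 2
Step 3: max=14501/2400, min=793/135, spread=3629/21600
Step 4: max=144469/24000, min=191999/32400, spread=60683/648000
Step 5: max=1298189/216000, min=5766053/972000, spread=30319/388800
Step 6: max=38889233/6480000, min=346919047/58320000, spread=61681/1166400
Step 7: max=1166230361/194400000, min=10417052299/1749600000, spread=1580419/34992000
Step 8: max=69916774099/11664000000, min=625722082391/104976000000, spread=7057769/209952000

Answer: 2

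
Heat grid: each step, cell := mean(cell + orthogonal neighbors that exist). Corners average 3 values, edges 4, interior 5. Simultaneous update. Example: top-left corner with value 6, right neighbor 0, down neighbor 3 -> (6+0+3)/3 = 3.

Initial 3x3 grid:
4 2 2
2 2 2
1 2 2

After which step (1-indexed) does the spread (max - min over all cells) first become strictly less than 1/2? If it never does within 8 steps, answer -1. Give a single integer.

Answer: 3

Derivation:
Step 1: max=8/3, min=5/3, spread=1
Step 2: max=89/36, min=89/48, spread=89/144
Step 3: max=995/432, min=277/144, spread=41/108
  -> spread < 1/2 first at step 3
Step 4: max=57997/25920, min=1891/960, spread=347/1296
Step 5: max=3400499/1555200, min=1036133/518400, spread=2921/15552
Step 6: max=201421453/93312000, min=63038651/31104000, spread=24611/186624
Step 7: max=11965744691/5598720000, min=1271935799/622080000, spread=207329/2239488
Step 8: max=713390139277/335923200000, min=230519067259/111974400000, spread=1746635/26873856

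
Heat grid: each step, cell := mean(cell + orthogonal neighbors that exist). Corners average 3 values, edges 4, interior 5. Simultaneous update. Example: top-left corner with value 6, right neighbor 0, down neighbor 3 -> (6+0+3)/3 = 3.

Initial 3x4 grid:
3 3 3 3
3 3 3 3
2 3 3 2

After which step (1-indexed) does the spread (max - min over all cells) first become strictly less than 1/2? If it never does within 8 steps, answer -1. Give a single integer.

Step 1: max=3, min=8/3, spread=1/3
  -> spread < 1/2 first at step 1
Step 2: max=3, min=49/18, spread=5/18
Step 3: max=709/240, min=1205/432, spread=89/540
Step 4: max=10549/3600, min=72913/25920, spread=15199/129600
Step 5: max=34937/12000, min=4404287/1555200, spread=617741/7776000
Step 6: max=37572869/12960000, min=110518607/38880000, spread=55/972
Step 7: max=2247606371/777600000, min=6648156613/2332800000, spread=7573/186624
Step 8: max=44858260763/15552000000, min=399651221867/139968000000, spread=32585/1119744

Answer: 1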